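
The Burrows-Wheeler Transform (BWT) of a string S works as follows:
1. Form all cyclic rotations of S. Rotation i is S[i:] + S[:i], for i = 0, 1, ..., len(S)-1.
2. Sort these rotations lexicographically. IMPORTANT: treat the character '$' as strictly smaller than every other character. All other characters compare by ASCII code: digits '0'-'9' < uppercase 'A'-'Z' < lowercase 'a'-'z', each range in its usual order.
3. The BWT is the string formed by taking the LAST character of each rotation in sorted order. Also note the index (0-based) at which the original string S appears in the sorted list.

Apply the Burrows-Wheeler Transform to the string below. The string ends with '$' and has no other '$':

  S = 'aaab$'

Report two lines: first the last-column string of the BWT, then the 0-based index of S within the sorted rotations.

Answer: b$aaa
1

Derivation:
All 5 rotations (rotation i = S[i:]+S[:i]):
  rot[0] = aaab$
  rot[1] = aab$a
  rot[2] = ab$aa
  rot[3] = b$aaa
  rot[4] = $aaab
Sorted (with $ < everything):
  sorted[0] = $aaab  (last char: 'b')
  sorted[1] = aaab$  (last char: '$')
  sorted[2] = aab$a  (last char: 'a')
  sorted[3] = ab$aa  (last char: 'a')
  sorted[4] = b$aaa  (last char: 'a')
Last column: b$aaa
Original string S is at sorted index 1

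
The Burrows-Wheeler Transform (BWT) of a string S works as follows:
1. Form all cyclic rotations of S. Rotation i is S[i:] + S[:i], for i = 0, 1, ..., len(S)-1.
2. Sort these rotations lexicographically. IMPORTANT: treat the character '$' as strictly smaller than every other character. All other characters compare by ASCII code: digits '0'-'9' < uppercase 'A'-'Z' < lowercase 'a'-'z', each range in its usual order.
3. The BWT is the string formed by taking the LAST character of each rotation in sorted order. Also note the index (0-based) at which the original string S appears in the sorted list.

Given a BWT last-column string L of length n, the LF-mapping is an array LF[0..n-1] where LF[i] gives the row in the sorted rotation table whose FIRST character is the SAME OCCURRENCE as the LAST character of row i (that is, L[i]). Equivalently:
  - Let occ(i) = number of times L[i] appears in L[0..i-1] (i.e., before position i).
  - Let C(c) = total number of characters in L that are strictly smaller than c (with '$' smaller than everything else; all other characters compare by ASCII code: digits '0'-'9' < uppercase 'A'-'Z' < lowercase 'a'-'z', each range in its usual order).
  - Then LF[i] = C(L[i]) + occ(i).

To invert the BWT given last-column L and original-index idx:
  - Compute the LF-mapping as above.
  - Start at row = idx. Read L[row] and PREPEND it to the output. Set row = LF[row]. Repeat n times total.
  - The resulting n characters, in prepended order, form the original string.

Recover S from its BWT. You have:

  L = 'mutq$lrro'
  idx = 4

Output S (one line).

LF mapping: 2 8 7 4 0 1 5 6 3
Walk LF starting at row 4, prepending L[row]:
  step 1: row=4, L[4]='$', prepend. Next row=LF[4]=0
  step 2: row=0, L[0]='m', prepend. Next row=LF[0]=2
  step 3: row=2, L[2]='t', prepend. Next row=LF[2]=7
  step 4: row=7, L[7]='r', prepend. Next row=LF[7]=6
  step 5: row=6, L[6]='r', prepend. Next row=LF[6]=5
  step 6: row=5, L[5]='l', prepend. Next row=LF[5]=1
  step 7: row=1, L[1]='u', prepend. Next row=LF[1]=8
  step 8: row=8, L[8]='o', prepend. Next row=LF[8]=3
  step 9: row=3, L[3]='q', prepend. Next row=LF[3]=4
Reversed output: qoulrrtm$

Answer: qoulrrtm$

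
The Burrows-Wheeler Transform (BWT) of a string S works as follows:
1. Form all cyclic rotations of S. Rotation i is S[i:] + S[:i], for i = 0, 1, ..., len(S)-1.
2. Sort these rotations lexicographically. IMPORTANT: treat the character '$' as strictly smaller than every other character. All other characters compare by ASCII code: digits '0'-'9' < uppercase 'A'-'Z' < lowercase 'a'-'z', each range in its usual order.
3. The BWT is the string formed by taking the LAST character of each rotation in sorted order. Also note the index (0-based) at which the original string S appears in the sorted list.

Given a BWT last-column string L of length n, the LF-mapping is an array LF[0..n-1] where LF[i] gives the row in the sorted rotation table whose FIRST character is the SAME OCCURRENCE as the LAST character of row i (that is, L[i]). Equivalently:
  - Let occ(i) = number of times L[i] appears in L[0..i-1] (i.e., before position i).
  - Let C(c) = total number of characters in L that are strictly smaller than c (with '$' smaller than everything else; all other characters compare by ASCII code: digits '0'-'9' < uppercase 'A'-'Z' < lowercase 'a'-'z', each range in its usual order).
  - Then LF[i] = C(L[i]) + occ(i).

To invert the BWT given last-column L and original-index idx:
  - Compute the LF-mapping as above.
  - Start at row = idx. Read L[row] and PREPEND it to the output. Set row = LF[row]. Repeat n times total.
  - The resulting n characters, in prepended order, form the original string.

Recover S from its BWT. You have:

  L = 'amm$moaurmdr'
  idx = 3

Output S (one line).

Answer: drumromamma$

Derivation:
LF mapping: 1 4 5 0 6 8 2 11 9 7 3 10
Walk LF starting at row 3, prepending L[row]:
  step 1: row=3, L[3]='$', prepend. Next row=LF[3]=0
  step 2: row=0, L[0]='a', prepend. Next row=LF[0]=1
  step 3: row=1, L[1]='m', prepend. Next row=LF[1]=4
  step 4: row=4, L[4]='m', prepend. Next row=LF[4]=6
  step 5: row=6, L[6]='a', prepend. Next row=LF[6]=2
  step 6: row=2, L[2]='m', prepend. Next row=LF[2]=5
  step 7: row=5, L[5]='o', prepend. Next row=LF[5]=8
  step 8: row=8, L[8]='r', prepend. Next row=LF[8]=9
  step 9: row=9, L[9]='m', prepend. Next row=LF[9]=7
  step 10: row=7, L[7]='u', prepend. Next row=LF[7]=11
  step 11: row=11, L[11]='r', prepend. Next row=LF[11]=10
  step 12: row=10, L[10]='d', prepend. Next row=LF[10]=3
Reversed output: drumromamma$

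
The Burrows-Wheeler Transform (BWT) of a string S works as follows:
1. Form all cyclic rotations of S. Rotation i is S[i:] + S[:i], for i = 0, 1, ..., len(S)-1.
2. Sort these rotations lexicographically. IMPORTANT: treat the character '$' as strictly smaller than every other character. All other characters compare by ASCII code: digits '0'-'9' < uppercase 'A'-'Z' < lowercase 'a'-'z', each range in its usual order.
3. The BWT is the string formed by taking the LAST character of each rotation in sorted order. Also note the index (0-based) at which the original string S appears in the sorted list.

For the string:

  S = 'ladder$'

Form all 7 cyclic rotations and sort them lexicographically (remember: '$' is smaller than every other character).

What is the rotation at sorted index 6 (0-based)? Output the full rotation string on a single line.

Answer: r$ladde

Derivation:
All 7 rotations (rotation i = S[i:]+S[:i]):
  rot[0] = ladder$
  rot[1] = adder$l
  rot[2] = dder$la
  rot[3] = der$lad
  rot[4] = er$ladd
  rot[5] = r$ladde
  rot[6] = $ladder
Sorted (with $ < everything):
  sorted[0] = $ladder
  sorted[1] = adder$l
  sorted[2] = dder$la
  sorted[3] = der$lad
  sorted[4] = er$ladd
  sorted[5] = ladder$
  sorted[6] = r$ladde
sorted[6] = r$ladde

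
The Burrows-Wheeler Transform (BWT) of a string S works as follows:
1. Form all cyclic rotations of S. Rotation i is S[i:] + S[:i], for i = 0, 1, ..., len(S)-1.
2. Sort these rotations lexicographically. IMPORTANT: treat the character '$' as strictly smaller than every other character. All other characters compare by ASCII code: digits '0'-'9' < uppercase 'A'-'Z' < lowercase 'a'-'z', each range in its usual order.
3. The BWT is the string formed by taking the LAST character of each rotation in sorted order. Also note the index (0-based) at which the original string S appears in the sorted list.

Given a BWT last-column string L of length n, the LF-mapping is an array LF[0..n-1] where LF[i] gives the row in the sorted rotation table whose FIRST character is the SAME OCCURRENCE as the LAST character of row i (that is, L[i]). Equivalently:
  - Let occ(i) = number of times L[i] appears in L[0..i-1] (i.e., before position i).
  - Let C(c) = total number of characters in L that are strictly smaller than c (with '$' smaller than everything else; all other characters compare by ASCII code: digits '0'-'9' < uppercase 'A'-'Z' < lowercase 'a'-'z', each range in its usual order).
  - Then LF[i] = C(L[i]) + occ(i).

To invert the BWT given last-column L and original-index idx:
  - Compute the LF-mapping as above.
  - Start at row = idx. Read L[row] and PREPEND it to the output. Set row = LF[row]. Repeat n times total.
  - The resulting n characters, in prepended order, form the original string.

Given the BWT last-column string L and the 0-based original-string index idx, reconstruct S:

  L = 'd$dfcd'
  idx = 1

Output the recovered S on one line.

Answer: cdfdd$

Derivation:
LF mapping: 2 0 3 5 1 4
Walk LF starting at row 1, prepending L[row]:
  step 1: row=1, L[1]='$', prepend. Next row=LF[1]=0
  step 2: row=0, L[0]='d', prepend. Next row=LF[0]=2
  step 3: row=2, L[2]='d', prepend. Next row=LF[2]=3
  step 4: row=3, L[3]='f', prepend. Next row=LF[3]=5
  step 5: row=5, L[5]='d', prepend. Next row=LF[5]=4
  step 6: row=4, L[4]='c', prepend. Next row=LF[4]=1
Reversed output: cdfdd$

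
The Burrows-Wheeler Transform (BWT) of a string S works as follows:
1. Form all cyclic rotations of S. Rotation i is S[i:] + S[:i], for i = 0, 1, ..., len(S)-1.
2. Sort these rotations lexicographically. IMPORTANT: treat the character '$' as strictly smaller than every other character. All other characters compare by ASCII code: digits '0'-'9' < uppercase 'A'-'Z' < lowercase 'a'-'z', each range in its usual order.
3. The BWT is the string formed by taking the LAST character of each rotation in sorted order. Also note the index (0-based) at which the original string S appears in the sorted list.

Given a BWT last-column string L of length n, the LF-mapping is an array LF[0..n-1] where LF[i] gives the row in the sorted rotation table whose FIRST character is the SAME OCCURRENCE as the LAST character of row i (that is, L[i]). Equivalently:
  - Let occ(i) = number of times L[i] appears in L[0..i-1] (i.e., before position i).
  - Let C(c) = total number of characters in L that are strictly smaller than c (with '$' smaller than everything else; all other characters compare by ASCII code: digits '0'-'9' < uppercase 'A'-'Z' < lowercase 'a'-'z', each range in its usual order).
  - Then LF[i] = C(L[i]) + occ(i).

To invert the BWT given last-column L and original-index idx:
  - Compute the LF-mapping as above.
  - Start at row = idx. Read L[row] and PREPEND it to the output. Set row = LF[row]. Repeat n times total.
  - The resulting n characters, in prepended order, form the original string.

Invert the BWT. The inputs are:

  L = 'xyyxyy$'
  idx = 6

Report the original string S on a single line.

Answer: yyyxyx$

Derivation:
LF mapping: 1 3 4 2 5 6 0
Walk LF starting at row 6, prepending L[row]:
  step 1: row=6, L[6]='$', prepend. Next row=LF[6]=0
  step 2: row=0, L[0]='x', prepend. Next row=LF[0]=1
  step 3: row=1, L[1]='y', prepend. Next row=LF[1]=3
  step 4: row=3, L[3]='x', prepend. Next row=LF[3]=2
  step 5: row=2, L[2]='y', prepend. Next row=LF[2]=4
  step 6: row=4, L[4]='y', prepend. Next row=LF[4]=5
  step 7: row=5, L[5]='y', prepend. Next row=LF[5]=6
Reversed output: yyyxyx$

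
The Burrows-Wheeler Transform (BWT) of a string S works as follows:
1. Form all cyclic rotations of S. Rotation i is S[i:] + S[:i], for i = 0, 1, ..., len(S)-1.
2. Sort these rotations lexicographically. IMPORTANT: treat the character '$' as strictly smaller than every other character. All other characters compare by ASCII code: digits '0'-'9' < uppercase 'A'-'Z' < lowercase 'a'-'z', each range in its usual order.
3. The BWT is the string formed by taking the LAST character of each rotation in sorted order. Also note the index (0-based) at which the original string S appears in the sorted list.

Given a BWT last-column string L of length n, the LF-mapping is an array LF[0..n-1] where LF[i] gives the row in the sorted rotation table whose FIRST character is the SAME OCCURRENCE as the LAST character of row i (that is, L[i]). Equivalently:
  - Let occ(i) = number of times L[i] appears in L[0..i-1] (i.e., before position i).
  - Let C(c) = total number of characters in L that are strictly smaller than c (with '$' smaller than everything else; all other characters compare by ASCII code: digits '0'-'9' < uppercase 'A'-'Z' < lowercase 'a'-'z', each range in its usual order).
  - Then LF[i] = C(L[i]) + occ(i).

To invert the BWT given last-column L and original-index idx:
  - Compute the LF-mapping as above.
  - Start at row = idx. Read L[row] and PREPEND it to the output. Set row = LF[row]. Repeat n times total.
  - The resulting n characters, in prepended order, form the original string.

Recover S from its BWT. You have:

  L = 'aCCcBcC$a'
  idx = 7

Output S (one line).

LF mapping: 5 2 3 7 1 8 4 0 6
Walk LF starting at row 7, prepending L[row]:
  step 1: row=7, L[7]='$', prepend. Next row=LF[7]=0
  step 2: row=0, L[0]='a', prepend. Next row=LF[0]=5
  step 3: row=5, L[5]='c', prepend. Next row=LF[5]=8
  step 4: row=8, L[8]='a', prepend. Next row=LF[8]=6
  step 5: row=6, L[6]='C', prepend. Next row=LF[6]=4
  step 6: row=4, L[4]='B', prepend. Next row=LF[4]=1
  step 7: row=1, L[1]='C', prepend. Next row=LF[1]=2
  step 8: row=2, L[2]='C', prepend. Next row=LF[2]=3
  step 9: row=3, L[3]='c', prepend. Next row=LF[3]=7
Reversed output: cCCBCaca$

Answer: cCCBCaca$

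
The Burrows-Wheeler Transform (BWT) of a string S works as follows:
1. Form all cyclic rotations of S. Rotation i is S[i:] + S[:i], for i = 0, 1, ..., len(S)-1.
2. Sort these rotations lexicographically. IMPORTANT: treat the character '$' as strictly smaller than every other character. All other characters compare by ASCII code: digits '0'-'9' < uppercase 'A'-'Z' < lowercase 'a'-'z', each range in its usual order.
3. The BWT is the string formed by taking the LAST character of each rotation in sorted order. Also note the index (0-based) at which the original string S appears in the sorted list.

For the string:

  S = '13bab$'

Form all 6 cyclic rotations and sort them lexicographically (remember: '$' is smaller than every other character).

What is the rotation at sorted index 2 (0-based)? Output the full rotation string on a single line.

All 6 rotations (rotation i = S[i:]+S[:i]):
  rot[0] = 13bab$
  rot[1] = 3bab$1
  rot[2] = bab$13
  rot[3] = ab$13b
  rot[4] = b$13ba
  rot[5] = $13bab
Sorted (with $ < everything):
  sorted[0] = $13bab
  sorted[1] = 13bab$
  sorted[2] = 3bab$1
  sorted[3] = ab$13b
  sorted[4] = b$13ba
  sorted[5] = bab$13
sorted[2] = 3bab$1

Answer: 3bab$1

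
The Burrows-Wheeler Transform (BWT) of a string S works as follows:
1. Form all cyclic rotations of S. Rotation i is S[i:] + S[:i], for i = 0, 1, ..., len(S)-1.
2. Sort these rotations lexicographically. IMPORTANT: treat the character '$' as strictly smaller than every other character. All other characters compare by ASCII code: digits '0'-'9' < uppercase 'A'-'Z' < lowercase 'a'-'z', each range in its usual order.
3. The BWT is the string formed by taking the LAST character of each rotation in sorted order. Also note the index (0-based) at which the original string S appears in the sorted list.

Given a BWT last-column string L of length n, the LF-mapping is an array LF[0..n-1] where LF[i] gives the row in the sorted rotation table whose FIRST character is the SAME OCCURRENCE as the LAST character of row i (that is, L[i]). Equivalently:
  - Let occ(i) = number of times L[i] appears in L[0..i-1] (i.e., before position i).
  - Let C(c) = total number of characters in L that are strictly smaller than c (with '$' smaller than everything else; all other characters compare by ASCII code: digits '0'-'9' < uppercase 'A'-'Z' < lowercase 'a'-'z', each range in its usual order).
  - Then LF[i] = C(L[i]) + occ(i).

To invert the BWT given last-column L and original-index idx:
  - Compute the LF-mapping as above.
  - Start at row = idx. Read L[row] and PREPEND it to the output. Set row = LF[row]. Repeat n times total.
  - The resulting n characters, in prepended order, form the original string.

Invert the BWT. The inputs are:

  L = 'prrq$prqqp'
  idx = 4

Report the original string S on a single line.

LF mapping: 1 7 8 4 0 2 9 5 6 3
Walk LF starting at row 4, prepending L[row]:
  step 1: row=4, L[4]='$', prepend. Next row=LF[4]=0
  step 2: row=0, L[0]='p', prepend. Next row=LF[0]=1
  step 3: row=1, L[1]='r', prepend. Next row=LF[1]=7
  step 4: row=7, L[7]='q', prepend. Next row=LF[7]=5
  step 5: row=5, L[5]='p', prepend. Next row=LF[5]=2
  step 6: row=2, L[2]='r', prepend. Next row=LF[2]=8
  step 7: row=8, L[8]='q', prepend. Next row=LF[8]=6
  step 8: row=6, L[6]='r', prepend. Next row=LF[6]=9
  step 9: row=9, L[9]='p', prepend. Next row=LF[9]=3
  step 10: row=3, L[3]='q', prepend. Next row=LF[3]=4
Reversed output: qprqrpqrp$

Answer: qprqrpqrp$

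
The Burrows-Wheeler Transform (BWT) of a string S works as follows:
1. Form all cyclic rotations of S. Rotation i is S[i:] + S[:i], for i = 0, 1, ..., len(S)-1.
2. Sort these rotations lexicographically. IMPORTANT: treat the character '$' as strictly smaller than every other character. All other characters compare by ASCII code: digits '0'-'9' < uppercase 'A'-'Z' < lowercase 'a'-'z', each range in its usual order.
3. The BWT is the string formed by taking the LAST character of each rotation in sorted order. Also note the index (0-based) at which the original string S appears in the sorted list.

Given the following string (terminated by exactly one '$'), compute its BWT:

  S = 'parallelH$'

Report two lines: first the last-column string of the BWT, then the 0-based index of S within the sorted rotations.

All 10 rotations (rotation i = S[i:]+S[:i]):
  rot[0] = parallelH$
  rot[1] = arallelH$p
  rot[2] = rallelH$pa
  rot[3] = allelH$par
  rot[4] = llelH$para
  rot[5] = lelH$paral
  rot[6] = elH$parall
  rot[7] = lH$paralle
  rot[8] = H$parallel
  rot[9] = $parallelH
Sorted (with $ < everything):
  sorted[0] = $parallelH  (last char: 'H')
  sorted[1] = H$parallel  (last char: 'l')
  sorted[2] = allelH$par  (last char: 'r')
  sorted[3] = arallelH$p  (last char: 'p')
  sorted[4] = elH$parall  (last char: 'l')
  sorted[5] = lH$paralle  (last char: 'e')
  sorted[6] = lelH$paral  (last char: 'l')
  sorted[7] = llelH$para  (last char: 'a')
  sorted[8] = parallelH$  (last char: '$')
  sorted[9] = rallelH$pa  (last char: 'a')
Last column: Hlrplela$a
Original string S is at sorted index 8

Answer: Hlrplela$a
8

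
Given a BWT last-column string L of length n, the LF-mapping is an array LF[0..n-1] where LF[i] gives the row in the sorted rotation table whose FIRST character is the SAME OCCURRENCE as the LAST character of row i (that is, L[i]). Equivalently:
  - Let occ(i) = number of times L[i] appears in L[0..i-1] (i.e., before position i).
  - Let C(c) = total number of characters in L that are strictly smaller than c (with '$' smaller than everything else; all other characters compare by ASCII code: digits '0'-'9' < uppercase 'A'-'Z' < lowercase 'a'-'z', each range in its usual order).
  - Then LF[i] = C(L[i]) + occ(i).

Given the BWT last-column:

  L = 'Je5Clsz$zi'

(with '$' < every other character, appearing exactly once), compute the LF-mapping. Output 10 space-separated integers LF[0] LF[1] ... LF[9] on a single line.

Char counts: '$':1, '5':1, 'C':1, 'J':1, 'e':1, 'i':1, 'l':1, 's':1, 'z':2
C (first-col start): C('$')=0, C('5')=1, C('C')=2, C('J')=3, C('e')=4, C('i')=5, C('l')=6, C('s')=7, C('z')=8
L[0]='J': occ=0, LF[0]=C('J')+0=3+0=3
L[1]='e': occ=0, LF[1]=C('e')+0=4+0=4
L[2]='5': occ=0, LF[2]=C('5')+0=1+0=1
L[3]='C': occ=0, LF[3]=C('C')+0=2+0=2
L[4]='l': occ=0, LF[4]=C('l')+0=6+0=6
L[5]='s': occ=0, LF[5]=C('s')+0=7+0=7
L[6]='z': occ=0, LF[6]=C('z')+0=8+0=8
L[7]='$': occ=0, LF[7]=C('$')+0=0+0=0
L[8]='z': occ=1, LF[8]=C('z')+1=8+1=9
L[9]='i': occ=0, LF[9]=C('i')+0=5+0=5

Answer: 3 4 1 2 6 7 8 0 9 5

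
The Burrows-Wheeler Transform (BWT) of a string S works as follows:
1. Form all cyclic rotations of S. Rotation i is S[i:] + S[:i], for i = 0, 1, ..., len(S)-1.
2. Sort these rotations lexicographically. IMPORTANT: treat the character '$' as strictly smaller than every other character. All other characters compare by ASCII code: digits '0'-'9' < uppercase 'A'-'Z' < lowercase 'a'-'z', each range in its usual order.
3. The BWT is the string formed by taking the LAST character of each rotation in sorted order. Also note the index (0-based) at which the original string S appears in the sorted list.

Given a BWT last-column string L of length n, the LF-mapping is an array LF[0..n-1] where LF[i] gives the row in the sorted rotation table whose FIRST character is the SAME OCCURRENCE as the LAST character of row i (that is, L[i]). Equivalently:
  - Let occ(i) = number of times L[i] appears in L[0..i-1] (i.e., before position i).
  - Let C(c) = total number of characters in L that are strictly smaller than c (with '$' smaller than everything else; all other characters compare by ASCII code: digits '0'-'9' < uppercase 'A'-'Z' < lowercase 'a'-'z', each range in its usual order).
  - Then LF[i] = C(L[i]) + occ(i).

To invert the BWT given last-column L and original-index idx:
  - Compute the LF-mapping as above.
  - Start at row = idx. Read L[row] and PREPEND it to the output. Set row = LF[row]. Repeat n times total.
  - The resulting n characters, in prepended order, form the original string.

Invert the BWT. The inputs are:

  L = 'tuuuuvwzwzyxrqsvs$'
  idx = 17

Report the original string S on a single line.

LF mapping: 5 6 7 8 9 10 12 16 13 17 15 14 2 1 3 11 4 0
Walk LF starting at row 17, prepending L[row]:
  step 1: row=17, L[17]='$', prepend. Next row=LF[17]=0
  step 2: row=0, L[0]='t', prepend. Next row=LF[0]=5
  step 3: row=5, L[5]='v', prepend. Next row=LF[5]=10
  step 4: row=10, L[10]='y', prepend. Next row=LF[10]=15
  step 5: row=15, L[15]='v', prepend. Next row=LF[15]=11
  step 6: row=11, L[11]='x', prepend. Next row=LF[11]=14
  step 7: row=14, L[14]='s', prepend. Next row=LF[14]=3
  step 8: row=3, L[3]='u', prepend. Next row=LF[3]=8
  step 9: row=8, L[8]='w', prepend. Next row=LF[8]=13
  step 10: row=13, L[13]='q', prepend. Next row=LF[13]=1
  step 11: row=1, L[1]='u', prepend. Next row=LF[1]=6
  step 12: row=6, L[6]='w', prepend. Next row=LF[6]=12
  step 13: row=12, L[12]='r', prepend. Next row=LF[12]=2
  step 14: row=2, L[2]='u', prepend. Next row=LF[2]=7
  step 15: row=7, L[7]='z', prepend. Next row=LF[7]=16
  step 16: row=16, L[16]='s', prepend. Next row=LF[16]=4
  step 17: row=4, L[4]='u', prepend. Next row=LF[4]=9
  step 18: row=9, L[9]='z', prepend. Next row=LF[9]=17
Reversed output: zuszurwuqwusxvyvt$

Answer: zuszurwuqwusxvyvt$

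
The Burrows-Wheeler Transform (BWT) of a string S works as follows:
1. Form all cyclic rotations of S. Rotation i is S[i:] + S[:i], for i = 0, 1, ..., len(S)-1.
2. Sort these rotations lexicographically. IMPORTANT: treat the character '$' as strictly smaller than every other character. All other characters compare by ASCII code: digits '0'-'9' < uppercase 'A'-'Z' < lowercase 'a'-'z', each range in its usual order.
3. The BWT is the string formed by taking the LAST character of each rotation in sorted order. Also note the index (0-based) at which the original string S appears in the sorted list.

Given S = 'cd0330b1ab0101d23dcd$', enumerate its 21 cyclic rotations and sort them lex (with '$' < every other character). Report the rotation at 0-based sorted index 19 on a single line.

Answer: d23dcd$cd0330b1ab0101

Derivation:
All 21 rotations (rotation i = S[i:]+S[:i]):
  rot[0] = cd0330b1ab0101d23dcd$
  rot[1] = d0330b1ab0101d23dcd$c
  rot[2] = 0330b1ab0101d23dcd$cd
  rot[3] = 330b1ab0101d23dcd$cd0
  rot[4] = 30b1ab0101d23dcd$cd03
  rot[5] = 0b1ab0101d23dcd$cd033
  rot[6] = b1ab0101d23dcd$cd0330
  rot[7] = 1ab0101d23dcd$cd0330b
  rot[8] = ab0101d23dcd$cd0330b1
  rot[9] = b0101d23dcd$cd0330b1a
  rot[10] = 0101d23dcd$cd0330b1ab
  rot[11] = 101d23dcd$cd0330b1ab0
  rot[12] = 01d23dcd$cd0330b1ab01
  rot[13] = 1d23dcd$cd0330b1ab010
  rot[14] = d23dcd$cd0330b1ab0101
  rot[15] = 23dcd$cd0330b1ab0101d
  rot[16] = 3dcd$cd0330b1ab0101d2
  rot[17] = dcd$cd0330b1ab0101d23
  rot[18] = cd$cd0330b1ab0101d23d
  rot[19] = d$cd0330b1ab0101d23dc
  rot[20] = $cd0330b1ab0101d23dcd
Sorted (with $ < everything):
  sorted[0] = $cd0330b1ab0101d23dcd
  sorted[1] = 0101d23dcd$cd0330b1ab
  sorted[2] = 01d23dcd$cd0330b1ab01
  sorted[3] = 0330b1ab0101d23dcd$cd
  sorted[4] = 0b1ab0101d23dcd$cd033
  sorted[5] = 101d23dcd$cd0330b1ab0
  sorted[6] = 1ab0101d23dcd$cd0330b
  sorted[7] = 1d23dcd$cd0330b1ab010
  sorted[8] = 23dcd$cd0330b1ab0101d
  sorted[9] = 30b1ab0101d23dcd$cd03
  sorted[10] = 330b1ab0101d23dcd$cd0
  sorted[11] = 3dcd$cd0330b1ab0101d2
  sorted[12] = ab0101d23dcd$cd0330b1
  sorted[13] = b0101d23dcd$cd0330b1a
  sorted[14] = b1ab0101d23dcd$cd0330
  sorted[15] = cd$cd0330b1ab0101d23d
  sorted[16] = cd0330b1ab0101d23dcd$
  sorted[17] = d$cd0330b1ab0101d23dc
  sorted[18] = d0330b1ab0101d23dcd$c
  sorted[19] = d23dcd$cd0330b1ab0101
  sorted[20] = dcd$cd0330b1ab0101d23
sorted[19] = d23dcd$cd0330b1ab0101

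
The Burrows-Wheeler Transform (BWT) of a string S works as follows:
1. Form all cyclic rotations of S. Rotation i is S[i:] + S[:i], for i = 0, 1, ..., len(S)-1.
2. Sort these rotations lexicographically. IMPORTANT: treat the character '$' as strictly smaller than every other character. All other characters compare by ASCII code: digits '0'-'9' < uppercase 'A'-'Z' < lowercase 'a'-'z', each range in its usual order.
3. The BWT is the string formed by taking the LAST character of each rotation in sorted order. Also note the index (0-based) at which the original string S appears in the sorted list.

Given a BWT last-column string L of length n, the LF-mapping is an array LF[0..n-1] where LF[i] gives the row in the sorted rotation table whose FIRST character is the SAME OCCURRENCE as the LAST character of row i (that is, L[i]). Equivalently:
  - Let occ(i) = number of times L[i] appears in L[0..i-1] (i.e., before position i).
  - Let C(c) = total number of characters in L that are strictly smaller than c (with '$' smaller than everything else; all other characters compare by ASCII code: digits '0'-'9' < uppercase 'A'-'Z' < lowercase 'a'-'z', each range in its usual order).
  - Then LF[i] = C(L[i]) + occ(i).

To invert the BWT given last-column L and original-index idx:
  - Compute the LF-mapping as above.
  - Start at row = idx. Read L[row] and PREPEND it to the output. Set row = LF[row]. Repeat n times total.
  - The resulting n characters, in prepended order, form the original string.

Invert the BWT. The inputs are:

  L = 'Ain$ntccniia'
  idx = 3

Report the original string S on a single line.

LF mapping: 1 5 8 0 9 11 3 4 10 6 7 2
Walk LF starting at row 3, prepending L[row]:
  step 1: row=3, L[3]='$', prepend. Next row=LF[3]=0
  step 2: row=0, L[0]='A', prepend. Next row=LF[0]=1
  step 3: row=1, L[1]='i', prepend. Next row=LF[1]=5
  step 4: row=5, L[5]='t', prepend. Next row=LF[5]=11
  step 5: row=11, L[11]='a', prepend. Next row=LF[11]=2
  step 6: row=2, L[2]='n', prepend. Next row=LF[2]=8
  step 7: row=8, L[8]='n', prepend. Next row=LF[8]=10
  step 8: row=10, L[10]='i', prepend. Next row=LF[10]=7
  step 9: row=7, L[7]='c', prepend. Next row=LF[7]=4
  step 10: row=4, L[4]='n', prepend. Next row=LF[4]=9
  step 11: row=9, L[9]='i', prepend. Next row=LF[9]=6
  step 12: row=6, L[6]='c', prepend. Next row=LF[6]=3
Reversed output: cincinnatiA$

Answer: cincinnatiA$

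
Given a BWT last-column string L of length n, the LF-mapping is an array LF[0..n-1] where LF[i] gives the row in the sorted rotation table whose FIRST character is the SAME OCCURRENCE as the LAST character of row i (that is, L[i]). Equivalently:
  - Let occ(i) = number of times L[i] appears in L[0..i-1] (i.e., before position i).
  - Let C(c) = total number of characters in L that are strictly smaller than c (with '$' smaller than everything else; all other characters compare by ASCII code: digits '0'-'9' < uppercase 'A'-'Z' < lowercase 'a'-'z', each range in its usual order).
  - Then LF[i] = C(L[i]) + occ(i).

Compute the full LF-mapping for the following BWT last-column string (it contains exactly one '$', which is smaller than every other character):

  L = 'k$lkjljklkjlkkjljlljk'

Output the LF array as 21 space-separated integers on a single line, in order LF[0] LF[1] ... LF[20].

Char counts: '$':1, 'j':6, 'k':7, 'l':7
C (first-col start): C('$')=0, C('j')=1, C('k')=7, C('l')=14
L[0]='k': occ=0, LF[0]=C('k')+0=7+0=7
L[1]='$': occ=0, LF[1]=C('$')+0=0+0=0
L[2]='l': occ=0, LF[2]=C('l')+0=14+0=14
L[3]='k': occ=1, LF[3]=C('k')+1=7+1=8
L[4]='j': occ=0, LF[4]=C('j')+0=1+0=1
L[5]='l': occ=1, LF[5]=C('l')+1=14+1=15
L[6]='j': occ=1, LF[6]=C('j')+1=1+1=2
L[7]='k': occ=2, LF[7]=C('k')+2=7+2=9
L[8]='l': occ=2, LF[8]=C('l')+2=14+2=16
L[9]='k': occ=3, LF[9]=C('k')+3=7+3=10
L[10]='j': occ=2, LF[10]=C('j')+2=1+2=3
L[11]='l': occ=3, LF[11]=C('l')+3=14+3=17
L[12]='k': occ=4, LF[12]=C('k')+4=7+4=11
L[13]='k': occ=5, LF[13]=C('k')+5=7+5=12
L[14]='j': occ=3, LF[14]=C('j')+3=1+3=4
L[15]='l': occ=4, LF[15]=C('l')+4=14+4=18
L[16]='j': occ=4, LF[16]=C('j')+4=1+4=5
L[17]='l': occ=5, LF[17]=C('l')+5=14+5=19
L[18]='l': occ=6, LF[18]=C('l')+6=14+6=20
L[19]='j': occ=5, LF[19]=C('j')+5=1+5=6
L[20]='k': occ=6, LF[20]=C('k')+6=7+6=13

Answer: 7 0 14 8 1 15 2 9 16 10 3 17 11 12 4 18 5 19 20 6 13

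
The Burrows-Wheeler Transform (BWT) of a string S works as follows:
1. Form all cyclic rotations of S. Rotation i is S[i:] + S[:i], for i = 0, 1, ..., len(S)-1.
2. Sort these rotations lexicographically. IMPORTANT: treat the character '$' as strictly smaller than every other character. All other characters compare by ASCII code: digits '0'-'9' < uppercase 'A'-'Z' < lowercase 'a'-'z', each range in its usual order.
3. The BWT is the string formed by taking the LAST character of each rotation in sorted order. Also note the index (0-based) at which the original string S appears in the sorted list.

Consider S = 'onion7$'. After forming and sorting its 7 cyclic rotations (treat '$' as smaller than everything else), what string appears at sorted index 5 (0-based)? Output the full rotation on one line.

All 7 rotations (rotation i = S[i:]+S[:i]):
  rot[0] = onion7$
  rot[1] = nion7$o
  rot[2] = ion7$on
  rot[3] = on7$oni
  rot[4] = n7$onio
  rot[5] = 7$onion
  rot[6] = $onion7
Sorted (with $ < everything):
  sorted[0] = $onion7
  sorted[1] = 7$onion
  sorted[2] = ion7$on
  sorted[3] = n7$onio
  sorted[4] = nion7$o
  sorted[5] = on7$oni
  sorted[6] = onion7$
sorted[5] = on7$oni

Answer: on7$oni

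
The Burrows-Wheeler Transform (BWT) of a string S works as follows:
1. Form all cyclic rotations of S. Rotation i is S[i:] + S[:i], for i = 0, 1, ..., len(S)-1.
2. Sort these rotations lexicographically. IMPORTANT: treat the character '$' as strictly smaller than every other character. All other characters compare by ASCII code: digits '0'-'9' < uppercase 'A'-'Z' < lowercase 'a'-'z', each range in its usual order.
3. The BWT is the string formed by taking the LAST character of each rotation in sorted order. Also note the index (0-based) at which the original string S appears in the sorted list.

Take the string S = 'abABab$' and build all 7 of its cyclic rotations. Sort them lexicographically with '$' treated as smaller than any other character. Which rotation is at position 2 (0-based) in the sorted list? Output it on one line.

Answer: Bab$abA

Derivation:
All 7 rotations (rotation i = S[i:]+S[:i]):
  rot[0] = abABab$
  rot[1] = bABab$a
  rot[2] = ABab$ab
  rot[3] = Bab$abA
  rot[4] = ab$abAB
  rot[5] = b$abABa
  rot[6] = $abABab
Sorted (with $ < everything):
  sorted[0] = $abABab
  sorted[1] = ABab$ab
  sorted[2] = Bab$abA
  sorted[3] = ab$abAB
  sorted[4] = abABab$
  sorted[5] = b$abABa
  sorted[6] = bABab$a
sorted[2] = Bab$abA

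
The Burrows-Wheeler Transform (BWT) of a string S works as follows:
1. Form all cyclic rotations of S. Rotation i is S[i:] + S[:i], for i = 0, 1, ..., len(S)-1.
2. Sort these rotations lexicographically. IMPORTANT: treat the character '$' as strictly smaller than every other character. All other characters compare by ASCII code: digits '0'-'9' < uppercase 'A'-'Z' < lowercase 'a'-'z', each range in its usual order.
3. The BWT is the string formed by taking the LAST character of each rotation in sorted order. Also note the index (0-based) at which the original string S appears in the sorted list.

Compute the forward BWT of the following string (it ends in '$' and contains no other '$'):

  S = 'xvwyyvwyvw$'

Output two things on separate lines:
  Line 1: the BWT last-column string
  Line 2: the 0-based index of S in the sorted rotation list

All 11 rotations (rotation i = S[i:]+S[:i]):
  rot[0] = xvwyyvwyvw$
  rot[1] = vwyyvwyvw$x
  rot[2] = wyyvwyvw$xv
  rot[3] = yyvwyvw$xvw
  rot[4] = yvwyvw$xvwy
  rot[5] = vwyvw$xvwyy
  rot[6] = wyvw$xvwyyv
  rot[7] = yvw$xvwyyvw
  rot[8] = vw$xvwyyvwy
  rot[9] = w$xvwyyvwyv
  rot[10] = $xvwyyvwyvw
Sorted (with $ < everything):
  sorted[0] = $xvwyyvwyvw  (last char: 'w')
  sorted[1] = vw$xvwyyvwy  (last char: 'y')
  sorted[2] = vwyvw$xvwyy  (last char: 'y')
  sorted[3] = vwyyvwyvw$x  (last char: 'x')
  sorted[4] = w$xvwyyvwyv  (last char: 'v')
  sorted[5] = wyvw$xvwyyv  (last char: 'v')
  sorted[6] = wyyvwyvw$xv  (last char: 'v')
  sorted[7] = xvwyyvwyvw$  (last char: '$')
  sorted[8] = yvw$xvwyyvw  (last char: 'w')
  sorted[9] = yvwyvw$xvwy  (last char: 'y')
  sorted[10] = yyvwyvw$xvw  (last char: 'w')
Last column: wyyxvvv$wyw
Original string S is at sorted index 7

Answer: wyyxvvv$wyw
7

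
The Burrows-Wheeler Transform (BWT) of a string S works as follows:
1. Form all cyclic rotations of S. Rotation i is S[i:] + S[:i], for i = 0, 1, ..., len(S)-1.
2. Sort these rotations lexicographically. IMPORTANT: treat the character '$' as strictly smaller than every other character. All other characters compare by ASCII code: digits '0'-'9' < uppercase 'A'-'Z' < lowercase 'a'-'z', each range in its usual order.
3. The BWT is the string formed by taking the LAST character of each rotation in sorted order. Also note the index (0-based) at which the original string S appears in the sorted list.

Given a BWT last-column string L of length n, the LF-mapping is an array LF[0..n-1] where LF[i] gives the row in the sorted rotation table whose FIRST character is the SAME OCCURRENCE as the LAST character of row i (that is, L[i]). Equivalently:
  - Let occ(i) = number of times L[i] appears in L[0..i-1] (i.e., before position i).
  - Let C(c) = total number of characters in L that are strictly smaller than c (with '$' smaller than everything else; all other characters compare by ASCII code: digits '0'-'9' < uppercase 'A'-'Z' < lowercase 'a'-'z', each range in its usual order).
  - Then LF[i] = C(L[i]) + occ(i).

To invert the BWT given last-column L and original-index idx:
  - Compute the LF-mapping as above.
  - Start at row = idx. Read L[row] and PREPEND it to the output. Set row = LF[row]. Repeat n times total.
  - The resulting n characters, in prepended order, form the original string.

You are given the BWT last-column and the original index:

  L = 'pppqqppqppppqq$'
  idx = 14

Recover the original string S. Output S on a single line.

Answer: qqqppqppppqppp$

Derivation:
LF mapping: 1 2 3 10 11 4 5 12 6 7 8 9 13 14 0
Walk LF starting at row 14, prepending L[row]:
  step 1: row=14, L[14]='$', prepend. Next row=LF[14]=0
  step 2: row=0, L[0]='p', prepend. Next row=LF[0]=1
  step 3: row=1, L[1]='p', prepend. Next row=LF[1]=2
  step 4: row=2, L[2]='p', prepend. Next row=LF[2]=3
  step 5: row=3, L[3]='q', prepend. Next row=LF[3]=10
  step 6: row=10, L[10]='p', prepend. Next row=LF[10]=8
  step 7: row=8, L[8]='p', prepend. Next row=LF[8]=6
  step 8: row=6, L[6]='p', prepend. Next row=LF[6]=5
  step 9: row=5, L[5]='p', prepend. Next row=LF[5]=4
  step 10: row=4, L[4]='q', prepend. Next row=LF[4]=11
  step 11: row=11, L[11]='p', prepend. Next row=LF[11]=9
  step 12: row=9, L[9]='p', prepend. Next row=LF[9]=7
  step 13: row=7, L[7]='q', prepend. Next row=LF[7]=12
  step 14: row=12, L[12]='q', prepend. Next row=LF[12]=13
  step 15: row=13, L[13]='q', prepend. Next row=LF[13]=14
Reversed output: qqqppqppppqppp$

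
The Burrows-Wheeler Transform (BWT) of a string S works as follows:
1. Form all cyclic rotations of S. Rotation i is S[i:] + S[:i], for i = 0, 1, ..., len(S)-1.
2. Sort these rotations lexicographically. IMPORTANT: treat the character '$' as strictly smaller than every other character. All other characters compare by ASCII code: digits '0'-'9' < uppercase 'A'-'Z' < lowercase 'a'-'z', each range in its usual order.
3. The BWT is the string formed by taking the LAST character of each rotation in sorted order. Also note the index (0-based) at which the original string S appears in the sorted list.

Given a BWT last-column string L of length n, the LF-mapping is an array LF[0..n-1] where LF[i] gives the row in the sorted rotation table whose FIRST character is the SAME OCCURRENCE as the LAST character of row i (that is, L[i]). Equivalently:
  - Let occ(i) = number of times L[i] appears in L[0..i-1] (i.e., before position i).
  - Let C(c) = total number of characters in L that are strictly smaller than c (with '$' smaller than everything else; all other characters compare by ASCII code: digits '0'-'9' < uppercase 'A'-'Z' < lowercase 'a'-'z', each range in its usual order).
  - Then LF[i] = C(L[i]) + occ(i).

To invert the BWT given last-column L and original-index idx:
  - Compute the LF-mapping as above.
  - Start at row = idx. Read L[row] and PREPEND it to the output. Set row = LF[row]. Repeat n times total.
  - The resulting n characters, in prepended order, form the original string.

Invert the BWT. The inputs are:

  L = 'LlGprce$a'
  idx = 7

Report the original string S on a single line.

LF mapping: 2 6 1 7 8 4 5 0 3
Walk LF starting at row 7, prepending L[row]:
  step 1: row=7, L[7]='$', prepend. Next row=LF[7]=0
  step 2: row=0, L[0]='L', prepend. Next row=LF[0]=2
  step 3: row=2, L[2]='G', prepend. Next row=LF[2]=1
  step 4: row=1, L[1]='l', prepend. Next row=LF[1]=6
  step 5: row=6, L[6]='e', prepend. Next row=LF[6]=5
  step 6: row=5, L[5]='c', prepend. Next row=LF[5]=4
  step 7: row=4, L[4]='r', prepend. Next row=LF[4]=8
  step 8: row=8, L[8]='a', prepend. Next row=LF[8]=3
  step 9: row=3, L[3]='p', prepend. Next row=LF[3]=7
Reversed output: parcelGL$

Answer: parcelGL$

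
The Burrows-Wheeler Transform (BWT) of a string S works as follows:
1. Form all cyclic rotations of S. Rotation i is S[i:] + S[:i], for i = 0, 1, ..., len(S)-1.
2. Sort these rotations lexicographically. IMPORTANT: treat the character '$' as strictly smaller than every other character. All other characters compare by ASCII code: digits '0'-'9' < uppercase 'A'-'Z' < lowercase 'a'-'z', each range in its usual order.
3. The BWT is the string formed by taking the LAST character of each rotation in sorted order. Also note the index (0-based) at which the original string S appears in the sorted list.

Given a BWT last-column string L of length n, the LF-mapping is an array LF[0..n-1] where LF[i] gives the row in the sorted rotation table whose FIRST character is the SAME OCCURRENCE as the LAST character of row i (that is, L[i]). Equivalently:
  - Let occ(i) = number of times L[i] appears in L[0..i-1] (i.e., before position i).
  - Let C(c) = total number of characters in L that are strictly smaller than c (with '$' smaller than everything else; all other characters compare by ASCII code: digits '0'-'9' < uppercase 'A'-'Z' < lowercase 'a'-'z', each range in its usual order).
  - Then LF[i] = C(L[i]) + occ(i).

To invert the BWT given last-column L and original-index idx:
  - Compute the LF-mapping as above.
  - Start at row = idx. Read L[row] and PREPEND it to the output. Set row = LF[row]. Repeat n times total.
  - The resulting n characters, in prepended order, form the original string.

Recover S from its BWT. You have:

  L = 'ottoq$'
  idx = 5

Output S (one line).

Answer: toqto$

Derivation:
LF mapping: 1 4 5 2 3 0
Walk LF starting at row 5, prepending L[row]:
  step 1: row=5, L[5]='$', prepend. Next row=LF[5]=0
  step 2: row=0, L[0]='o', prepend. Next row=LF[0]=1
  step 3: row=1, L[1]='t', prepend. Next row=LF[1]=4
  step 4: row=4, L[4]='q', prepend. Next row=LF[4]=3
  step 5: row=3, L[3]='o', prepend. Next row=LF[3]=2
  step 6: row=2, L[2]='t', prepend. Next row=LF[2]=5
Reversed output: toqto$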